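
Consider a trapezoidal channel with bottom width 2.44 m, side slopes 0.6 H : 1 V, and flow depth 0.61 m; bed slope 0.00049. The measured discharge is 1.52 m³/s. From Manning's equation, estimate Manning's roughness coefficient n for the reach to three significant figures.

0.0145

A = (b + z·y)·y = (2.44 + 0.6×0.61)×0.61 = 1.712 m²
P = b + 2y√(1+z²) = 2.44 + 2×0.61×√(1+0.6²) = 3.863 m
R = A/P = 1.712/3.863 = 0.4431 m
n = (1/Q)·A·R^(2/3)·S^(1/2) = (1/1.52) × 1.712 × 0.5812 × 0.02214 = 0.01449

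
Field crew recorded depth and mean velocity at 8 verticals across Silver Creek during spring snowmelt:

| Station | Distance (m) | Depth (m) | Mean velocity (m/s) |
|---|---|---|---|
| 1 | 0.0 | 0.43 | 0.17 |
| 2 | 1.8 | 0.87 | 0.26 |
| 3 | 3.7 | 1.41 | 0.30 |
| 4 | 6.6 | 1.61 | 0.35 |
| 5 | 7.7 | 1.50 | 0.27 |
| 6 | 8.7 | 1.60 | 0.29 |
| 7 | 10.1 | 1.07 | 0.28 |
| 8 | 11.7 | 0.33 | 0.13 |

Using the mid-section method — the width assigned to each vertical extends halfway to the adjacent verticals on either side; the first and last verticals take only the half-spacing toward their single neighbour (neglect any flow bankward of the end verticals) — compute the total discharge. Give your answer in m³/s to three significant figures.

4.09 m³/s

w_1 = (1.8 − 0.0)/2 = 0.9 m; q_1 = 0.17 × 0.43 × 0.9 = 0.06579 m³/s
w_2 = (3.7 − 0.0)/2 = 1.85 m; q_2 = 0.26 × 0.87 × 1.85 = 0.4185 m³/s
w_3 = (6.6 − 1.8)/2 = 2.4 m; q_3 = 0.30 × 1.41 × 2.4 = 1.015 m³/s
w_4 = (7.7 − 3.7)/2 = 2 m; q_4 = 0.35 × 1.61 × 2 = 1.127 m³/s
w_5 = (8.7 − 6.6)/2 = 1.05 m; q_5 = 0.27 × 1.50 × 1.05 = 0.4253 m³/s
w_6 = (10.1 − 7.7)/2 = 1.2 m; q_6 = 0.29 × 1.60 × 1.2 = 0.5568 m³/s
w_7 = (11.7 − 8.7)/2 = 1.5 m; q_7 = 0.28 × 1.07 × 1.5 = 0.4494 m³/s
w_8 = (11.7 − 10.1)/2 = 0.8 m; q_8 = 0.13 × 0.33 × 0.8 = 0.03432 m³/s
Q = Σ qᵢ = 4.092 m³/s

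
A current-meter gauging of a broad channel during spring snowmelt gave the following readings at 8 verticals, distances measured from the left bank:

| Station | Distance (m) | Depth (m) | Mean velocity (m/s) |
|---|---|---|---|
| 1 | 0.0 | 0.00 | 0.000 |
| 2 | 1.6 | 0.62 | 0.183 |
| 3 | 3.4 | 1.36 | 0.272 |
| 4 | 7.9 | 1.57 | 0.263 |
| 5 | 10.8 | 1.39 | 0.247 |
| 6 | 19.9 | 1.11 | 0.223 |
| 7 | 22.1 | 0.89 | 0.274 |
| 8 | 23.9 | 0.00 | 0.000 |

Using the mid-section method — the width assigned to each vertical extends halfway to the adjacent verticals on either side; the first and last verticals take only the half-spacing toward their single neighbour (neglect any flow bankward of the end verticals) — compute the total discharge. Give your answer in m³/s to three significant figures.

w_2 = (3.4 − 0.0)/2 = 1.7 m; q_2 = 0.183 × 0.62 × 1.7 = 0.1929 m³/s
w_3 = (7.9 − 1.6)/2 = 3.15 m; q_3 = 0.272 × 1.36 × 3.15 = 1.165 m³/s
w_4 = (10.8 − 3.4)/2 = 3.7 m; q_4 = 0.263 × 1.57 × 3.7 = 1.528 m³/s
w_5 = (19.9 − 7.9)/2 = 6 m; q_5 = 0.247 × 1.39 × 6 = 2.060 m³/s
w_6 = (22.1 − 10.8)/2 = 5.65 m; q_6 = 0.223 × 1.11 × 5.65 = 1.399 m³/s
w_7 = (23.9 − 19.9)/2 = 2 m; q_7 = 0.274 × 0.89 × 2 = 0.4877 m³/s
Stations 1, 8 contribute zero (depth or velocity is 0).
Q = Σ qᵢ = 6.832 m³/s

6.83 m³/s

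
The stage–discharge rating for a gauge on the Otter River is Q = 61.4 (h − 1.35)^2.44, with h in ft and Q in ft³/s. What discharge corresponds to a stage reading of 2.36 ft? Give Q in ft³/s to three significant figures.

62.9 ft³/s

Q = 61.4 × (2.36 − 1.35)^2.44 = 61.4 × 1.01^2.44 = 62.91 ft³/s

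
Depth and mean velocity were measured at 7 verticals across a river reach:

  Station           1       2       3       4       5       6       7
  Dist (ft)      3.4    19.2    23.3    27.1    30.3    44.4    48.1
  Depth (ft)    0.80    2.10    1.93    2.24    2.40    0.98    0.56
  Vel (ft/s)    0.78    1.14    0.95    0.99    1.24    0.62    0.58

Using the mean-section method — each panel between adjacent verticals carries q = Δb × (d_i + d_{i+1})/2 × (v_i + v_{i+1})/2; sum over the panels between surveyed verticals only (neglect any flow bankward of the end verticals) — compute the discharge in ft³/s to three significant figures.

70.5 ft³/s

Panel 1-2: Δb = 15.8 ft, d̄ = (0.80+2.10)/2 = 1.45, v̄ = (0.78+1.14)/2 = 0.96 → q = 15.8×1.45×0.96 = 21.99 ft³/s
Panel 2-3: Δb = 4.1 ft, d̄ = (2.10+1.93)/2 = 2.015, v̄ = (1.14+0.95)/2 = 1.045 → q = 4.1×2.015×1.045 = 8.633 ft³/s
Panel 3-4: Δb = 3.8 ft, d̄ = (1.93+2.24)/2 = 2.085, v̄ = (0.95+0.99)/2 = 0.97 → q = 3.8×2.085×0.97 = 7.685 ft³/s
Panel 4-5: Δb = 3.2 ft, d̄ = (2.24+2.40)/2 = 2.32, v̄ = (0.99+1.24)/2 = 1.115 → q = 3.2×2.32×1.115 = 8.278 ft³/s
Panel 5-6: Δb = 14.1 ft, d̄ = (2.40+0.98)/2 = 1.69, v̄ = (1.24+0.62)/2 = 0.93 → q = 14.1×1.69×0.93 = 22.16 ft³/s
Panel 6-7: Δb = 3.7 ft, d̄ = (0.98+0.56)/2 = 0.77, v̄ = (0.62+0.58)/2 = 0.6 → q = 3.7×0.77×0.6 = 1.709 ft³/s
Q = Σ q = 70.46 ft³/s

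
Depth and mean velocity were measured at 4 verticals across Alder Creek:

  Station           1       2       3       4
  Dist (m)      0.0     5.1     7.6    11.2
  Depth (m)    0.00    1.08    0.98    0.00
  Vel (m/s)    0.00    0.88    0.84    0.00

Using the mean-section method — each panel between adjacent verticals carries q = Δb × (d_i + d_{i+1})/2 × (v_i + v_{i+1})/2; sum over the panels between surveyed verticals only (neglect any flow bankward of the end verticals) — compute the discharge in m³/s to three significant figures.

4.17 m³/s

Panel 1-2: Δb = 5.1 m, d̄ = (0.00+1.08)/2 = 0.54, v̄ = (0.00+0.88)/2 = 0.44 → q = 5.1×0.54×0.44 = 1.212 m³/s
Panel 2-3: Δb = 2.5 m, d̄ = (1.08+0.98)/2 = 1.03, v̄ = (0.88+0.84)/2 = 0.86 → q = 2.5×1.03×0.86 = 2.215 m³/s
Panel 3-4: Δb = 3.6 m, d̄ = (0.98+0.00)/2 = 0.49, v̄ = (0.84+0.00)/2 = 0.42 → q = 3.6×0.49×0.42 = 0.7409 m³/s
Q = Σ q = 4.167 m³/s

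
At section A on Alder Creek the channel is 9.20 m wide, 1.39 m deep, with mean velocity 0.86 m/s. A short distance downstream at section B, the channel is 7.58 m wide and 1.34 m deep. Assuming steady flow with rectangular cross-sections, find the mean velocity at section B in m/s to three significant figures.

1.08 m/s

Q = A₁V₁ = (9.20×1.39) × 0.86 = 11.00 m³/s
A₂ = 7.58 × 1.34 = 10.16 m²
V₂ = Q/A₂ = 11.00/10.16 = 1.083 m/s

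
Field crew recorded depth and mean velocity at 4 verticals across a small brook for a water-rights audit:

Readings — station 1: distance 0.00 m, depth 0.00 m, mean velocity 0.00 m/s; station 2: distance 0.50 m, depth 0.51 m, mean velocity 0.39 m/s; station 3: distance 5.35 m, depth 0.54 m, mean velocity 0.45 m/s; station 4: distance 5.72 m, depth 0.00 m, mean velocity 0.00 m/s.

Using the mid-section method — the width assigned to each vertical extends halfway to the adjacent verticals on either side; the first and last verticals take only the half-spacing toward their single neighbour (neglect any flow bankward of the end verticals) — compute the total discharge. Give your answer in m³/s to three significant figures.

w_2 = (5.35 − 0.00)/2 = 2.675 m; q_2 = 0.39 × 0.51 × 2.675 = 0.5321 m³/s
w_3 = (5.72 − 0.50)/2 = 2.61 m; q_3 = 0.45 × 0.54 × 2.61 = 0.6342 m³/s
Stations 1, 4 contribute zero (depth or velocity is 0).
Q = Σ qᵢ = 1.166 m³/s

1.17 m³/s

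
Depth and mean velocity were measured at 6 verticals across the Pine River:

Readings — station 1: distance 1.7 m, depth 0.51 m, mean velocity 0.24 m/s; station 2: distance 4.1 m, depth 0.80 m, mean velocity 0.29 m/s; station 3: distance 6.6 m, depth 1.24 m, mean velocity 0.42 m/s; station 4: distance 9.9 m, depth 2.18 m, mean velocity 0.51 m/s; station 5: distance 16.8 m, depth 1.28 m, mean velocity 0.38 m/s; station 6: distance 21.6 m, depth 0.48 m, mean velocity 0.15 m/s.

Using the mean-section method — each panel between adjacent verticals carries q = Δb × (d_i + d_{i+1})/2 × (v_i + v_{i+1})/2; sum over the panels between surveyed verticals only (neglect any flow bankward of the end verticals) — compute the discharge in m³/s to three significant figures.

Panel 1-2: Δb = 2.4 m, d̄ = (0.51+0.80)/2 = 0.655, v̄ = (0.24+0.29)/2 = 0.265 → q = 2.4×0.655×0.265 = 0.4166 m³/s
Panel 2-3: Δb = 2.5 m, d̄ = (0.80+1.24)/2 = 1.02, v̄ = (0.29+0.42)/2 = 0.355 → q = 2.5×1.02×0.355 = 0.9053 m³/s
Panel 3-4: Δb = 3.3 m, d̄ = (1.24+2.18)/2 = 1.71, v̄ = (0.42+0.51)/2 = 0.465 → q = 3.3×1.71×0.465 = 2.624 m³/s
Panel 4-5: Δb = 6.9 m, d̄ = (2.18+1.28)/2 = 1.73, v̄ = (0.51+0.38)/2 = 0.445 → q = 6.9×1.73×0.445 = 5.312 m³/s
Panel 5-6: Δb = 4.8 m, d̄ = (1.28+0.48)/2 = 0.88, v̄ = (0.38+0.15)/2 = 0.265 → q = 4.8×0.88×0.265 = 1.119 m³/s
Q = Σ q = 10.38 m³/s

10.4 m³/s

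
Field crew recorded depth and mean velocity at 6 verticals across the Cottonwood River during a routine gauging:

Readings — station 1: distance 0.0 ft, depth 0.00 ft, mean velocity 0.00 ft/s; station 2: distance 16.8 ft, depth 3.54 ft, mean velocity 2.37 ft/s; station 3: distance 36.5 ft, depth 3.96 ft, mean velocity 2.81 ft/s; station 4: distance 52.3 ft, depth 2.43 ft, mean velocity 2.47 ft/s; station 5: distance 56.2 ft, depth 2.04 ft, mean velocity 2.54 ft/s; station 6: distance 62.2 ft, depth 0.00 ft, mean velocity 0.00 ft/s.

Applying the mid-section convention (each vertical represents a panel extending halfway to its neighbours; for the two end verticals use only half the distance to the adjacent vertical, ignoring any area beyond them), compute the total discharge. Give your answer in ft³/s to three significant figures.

435 ft³/s

w_2 = (36.5 − 0.0)/2 = 18.25 ft; q_2 = 2.37 × 3.54 × 18.25 = 153.1 ft³/s
w_3 = (52.3 − 16.8)/2 = 17.75 ft; q_3 = 2.81 × 3.96 × 17.75 = 197.5 ft³/s
w_4 = (56.2 − 36.5)/2 = 9.85 ft; q_4 = 2.47 × 2.43 × 9.85 = 59.12 ft³/s
w_5 = (62.2 − 52.3)/2 = 4.95 ft; q_5 = 2.54 × 2.04 × 4.95 = 25.65 ft³/s
Stations 1, 6 contribute zero (depth or velocity is 0).
Q = Σ qᵢ = 435.4 ft³/s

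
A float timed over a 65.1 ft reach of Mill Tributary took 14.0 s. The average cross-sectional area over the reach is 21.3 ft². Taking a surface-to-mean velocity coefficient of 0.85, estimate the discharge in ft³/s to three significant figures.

v_surface = L / t̄ = 65.1 / 14 = 4.650 ft/s
v_mean = 0.85 × 4.650 = 3.953 ft/s
Q = A × v_mean = 21.3 × 3.953 = 84.19 ft³/s

84.2 ft³/s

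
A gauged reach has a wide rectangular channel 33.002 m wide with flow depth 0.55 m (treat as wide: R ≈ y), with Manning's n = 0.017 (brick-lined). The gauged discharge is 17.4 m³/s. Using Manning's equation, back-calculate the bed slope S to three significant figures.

A = b·y = 33.002 × 0.55 = 18.15 m²
Wide channel: R ≈ y = 0.55 m
S = (Q·n / (1·A·R^(2/3)))² = (17.4×0.017 / (1×18.15×0.6713))² = 0.0005894

0.000589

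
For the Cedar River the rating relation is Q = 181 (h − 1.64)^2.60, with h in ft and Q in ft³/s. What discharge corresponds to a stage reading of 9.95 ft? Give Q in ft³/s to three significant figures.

44500 ft³/s

Q = 181 × (9.95 − 1.64)^2.60 = 181 × 8.31^2.60 = 44530 ft³/s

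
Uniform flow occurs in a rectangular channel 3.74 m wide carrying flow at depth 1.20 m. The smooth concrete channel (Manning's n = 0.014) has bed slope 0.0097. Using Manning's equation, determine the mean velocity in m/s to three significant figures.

A = b·y = 3.74 × 1.20 = 4.488 m²
P = b + 2y = 3.74 + 2×1.20 = 6.140 m
R = A/P = 4.488/6.140 = 0.7309 m
Q = (1/n)·A·R^(2/3)·S^(1/2) = (1/0.014) × 4.488 × 0.7309^(2/3) × 0.0097^(1/2) = 25.62 m³/s
V = Q/A = 25.62/4.488 = 5.708 m/s

5.71 m/s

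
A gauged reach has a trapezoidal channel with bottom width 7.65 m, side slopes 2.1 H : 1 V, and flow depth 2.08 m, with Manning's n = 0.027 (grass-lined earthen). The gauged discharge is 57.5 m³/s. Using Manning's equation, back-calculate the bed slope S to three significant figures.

A = (b + z·y)·y = (7.65 + 2.1×2.08)×2.08 = 25.00 m²
P = b + 2y√(1+z²) = 7.65 + 2×2.08×√(1+2.1²) = 17.33 m
R = A/P = 25.00/17.33 = 1.443 m
S = (Q·n / (1·A·R^(2/3)))² = (57.5×0.027 / (1×25.00×1.277))² = 0.002366

0.00237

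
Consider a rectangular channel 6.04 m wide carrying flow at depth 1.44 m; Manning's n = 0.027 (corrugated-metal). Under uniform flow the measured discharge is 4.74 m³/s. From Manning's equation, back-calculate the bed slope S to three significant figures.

0.000224

A = b·y = 6.04 × 1.44 = 8.698 m²
P = b + 2y = 6.04 + 2×1.44 = 8.920 m
R = A/P = 8.698/8.920 = 0.9751 m
S = (Q·n / (1·A·R^(2/3)))² = (4.74×0.027 / (1×8.698×0.9833))² = 0.0002239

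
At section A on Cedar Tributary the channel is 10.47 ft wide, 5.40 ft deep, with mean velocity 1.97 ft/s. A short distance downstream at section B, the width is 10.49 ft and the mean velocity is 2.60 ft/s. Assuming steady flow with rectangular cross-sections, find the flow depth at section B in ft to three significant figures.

4.08 ft

Q = A₁V₁ = (10.47×5.40) × 1.97 = 111.4 ft³/s
d₂ = Q/(b₂ V₂) = 111.4/(10.49×2.60) = 4.084 ft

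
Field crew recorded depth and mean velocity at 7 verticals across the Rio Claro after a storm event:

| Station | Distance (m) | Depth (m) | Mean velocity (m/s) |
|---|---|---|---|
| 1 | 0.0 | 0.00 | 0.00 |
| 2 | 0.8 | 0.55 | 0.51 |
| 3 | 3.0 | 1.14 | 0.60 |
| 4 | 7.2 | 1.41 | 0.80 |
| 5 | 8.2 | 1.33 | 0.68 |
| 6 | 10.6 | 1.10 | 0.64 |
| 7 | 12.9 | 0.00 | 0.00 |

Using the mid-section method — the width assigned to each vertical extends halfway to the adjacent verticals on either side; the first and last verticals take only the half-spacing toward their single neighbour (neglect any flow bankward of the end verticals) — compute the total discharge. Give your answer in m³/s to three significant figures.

8.73 m³/s

w_2 = (3.0 − 0.0)/2 = 1.5 m; q_2 = 0.51 × 0.55 × 1.5 = 0.4208 m³/s
w_3 = (7.2 − 0.8)/2 = 3.2 m; q_3 = 0.60 × 1.14 × 3.2 = 2.189 m³/s
w_4 = (8.2 − 3.0)/2 = 2.6 m; q_4 = 0.80 × 1.41 × 2.6 = 2.933 m³/s
w_5 = (10.6 − 7.2)/2 = 1.7 m; q_5 = 0.68 × 1.33 × 1.7 = 1.537 m³/s
w_6 = (12.9 − 8.2)/2 = 2.35 m; q_6 = 0.64 × 1.10 × 2.35 = 1.654 m³/s
Stations 1, 7 contribute zero (depth or velocity is 0).
Q = Σ qᵢ = 8.734 m³/s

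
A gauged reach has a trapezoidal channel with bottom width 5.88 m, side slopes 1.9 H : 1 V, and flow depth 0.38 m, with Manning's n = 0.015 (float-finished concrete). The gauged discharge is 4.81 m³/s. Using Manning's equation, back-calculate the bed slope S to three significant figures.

0.00357

A = (b + z·y)·y = (5.88 + 1.9×0.38)×0.38 = 2.509 m²
P = b + 2y√(1+z²) = 5.88 + 2×0.38×√(1+1.9²) = 7.512 m
R = A/P = 2.509/7.512 = 0.3340 m
S = (Q·n / (1·A·R^(2/3)))² = (4.81×0.015 / (1×2.509×0.4814))² = 0.003569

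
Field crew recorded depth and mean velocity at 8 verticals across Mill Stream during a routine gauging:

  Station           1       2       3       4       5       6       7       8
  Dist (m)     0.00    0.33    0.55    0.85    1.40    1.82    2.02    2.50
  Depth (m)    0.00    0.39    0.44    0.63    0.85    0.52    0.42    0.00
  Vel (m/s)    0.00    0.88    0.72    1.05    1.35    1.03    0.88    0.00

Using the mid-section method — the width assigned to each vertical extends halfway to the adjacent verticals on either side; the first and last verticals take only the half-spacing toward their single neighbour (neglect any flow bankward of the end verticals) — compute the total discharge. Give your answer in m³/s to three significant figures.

1.31 m³/s

w_2 = (0.55 − 0.00)/2 = 0.275 m; q_2 = 0.88 × 0.39 × 0.275 = 0.09438 m³/s
w_3 = (0.85 − 0.33)/2 = 0.26 m; q_3 = 0.72 × 0.44 × 0.26 = 0.08237 m³/s
w_4 = (1.40 − 0.55)/2 = 0.425 m; q_4 = 1.05 × 0.63 × 0.425 = 0.2811 m³/s
w_5 = (1.82 − 0.85)/2 = 0.485 m; q_5 = 1.35 × 0.85 × 0.485 = 0.5565 m³/s
w_6 = (2.02 − 1.40)/2 = 0.31 m; q_6 = 1.03 × 0.52 × 0.31 = 0.1660 m³/s
w_7 = (2.50 − 1.82)/2 = 0.34 m; q_7 = 0.88 × 0.42 × 0.34 = 0.1257 m³/s
Stations 1, 8 contribute zero (depth or velocity is 0).
Q = Σ qᵢ = 1.306 m³/s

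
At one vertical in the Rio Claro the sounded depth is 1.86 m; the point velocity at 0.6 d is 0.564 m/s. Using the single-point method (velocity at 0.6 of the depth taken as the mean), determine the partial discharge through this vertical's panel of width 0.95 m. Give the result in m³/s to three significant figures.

0.997 m³/s

v̄ = v₀.₆ = 0.564 m/s
q = v̄ × d × w = 0.5640 × 1.86 × 0.95 = 0.9966 m³/s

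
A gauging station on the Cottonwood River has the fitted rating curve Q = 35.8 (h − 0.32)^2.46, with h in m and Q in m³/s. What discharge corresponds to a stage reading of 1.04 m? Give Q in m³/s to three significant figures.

Q = 35.8 × (1.04 − 0.32)^2.46 = 35.8 × 0.72^2.46 = 15.96 m³/s

16.0 m³/s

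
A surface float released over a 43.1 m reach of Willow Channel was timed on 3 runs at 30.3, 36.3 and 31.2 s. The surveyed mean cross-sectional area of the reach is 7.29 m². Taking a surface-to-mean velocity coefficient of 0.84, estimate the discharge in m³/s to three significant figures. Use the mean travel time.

t̄ = (30.3 + 36.3 + 31.2) / 3 = 32.6 s
v_surface = L / t̄ = 43.1 / 32.6 = 1.322 m/s
v_mean = 0.84 × 1.322 = 1.111 m/s
Q = A × v_mean = 7.29 × 1.111 = 8.096 m³/s

8.10 m³/s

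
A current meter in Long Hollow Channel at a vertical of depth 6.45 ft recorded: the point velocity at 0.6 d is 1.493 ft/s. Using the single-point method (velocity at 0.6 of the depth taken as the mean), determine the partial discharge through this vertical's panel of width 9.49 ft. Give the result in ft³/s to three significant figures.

91.4 ft³/s

v̄ = v₀.₆ = 1.493 ft/s
q = v̄ × d × w = 1.493 × 6.45 × 9.49 = 91.39 ft³/s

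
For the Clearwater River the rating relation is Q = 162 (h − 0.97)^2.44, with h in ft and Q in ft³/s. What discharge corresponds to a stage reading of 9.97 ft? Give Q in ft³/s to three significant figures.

Q = 162 × (9.97 − 0.97)^2.44 = 162 × 9^2.44 = 34500 ft³/s

34500 ft³/s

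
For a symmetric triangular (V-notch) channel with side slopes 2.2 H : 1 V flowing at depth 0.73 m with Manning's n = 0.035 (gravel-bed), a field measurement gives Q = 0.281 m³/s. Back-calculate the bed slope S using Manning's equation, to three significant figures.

A = z·y² = 2.2×0.73² = 1.172 m²
P = 2y√(1+z²) = 2×0.73×√(1+2.2²) = 3.528 m
R = A/P = 1.172/3.528 = 0.3323 m
S = (Q·n / (1·A·R^(2/3)))² = (0.281×0.035 / (1×1.172×0.4797))² = 0.0003058

0.000306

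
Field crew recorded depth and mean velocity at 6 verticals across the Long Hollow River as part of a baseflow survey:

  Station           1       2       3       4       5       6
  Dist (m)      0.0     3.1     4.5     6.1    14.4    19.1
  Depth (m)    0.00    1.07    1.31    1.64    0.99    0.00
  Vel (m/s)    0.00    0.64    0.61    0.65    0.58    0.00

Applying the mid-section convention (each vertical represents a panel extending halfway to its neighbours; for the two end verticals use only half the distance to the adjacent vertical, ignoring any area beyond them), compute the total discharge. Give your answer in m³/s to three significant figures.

11.7 m³/s

w_2 = (4.5 − 0.0)/2 = 2.25 m; q_2 = 0.64 × 1.07 × 2.25 = 1.541 m³/s
w_3 = (6.1 − 3.1)/2 = 1.5 m; q_3 = 0.61 × 1.31 × 1.5 = 1.199 m³/s
w_4 = (14.4 − 4.5)/2 = 4.95 m; q_4 = 0.65 × 1.64 × 4.95 = 5.277 m³/s
w_5 = (19.1 − 6.1)/2 = 6.5 m; q_5 = 0.58 × 0.99 × 6.5 = 3.732 m³/s
Stations 1, 6 contribute zero (depth or velocity is 0).
Q = Σ qᵢ = 11.75 m³/s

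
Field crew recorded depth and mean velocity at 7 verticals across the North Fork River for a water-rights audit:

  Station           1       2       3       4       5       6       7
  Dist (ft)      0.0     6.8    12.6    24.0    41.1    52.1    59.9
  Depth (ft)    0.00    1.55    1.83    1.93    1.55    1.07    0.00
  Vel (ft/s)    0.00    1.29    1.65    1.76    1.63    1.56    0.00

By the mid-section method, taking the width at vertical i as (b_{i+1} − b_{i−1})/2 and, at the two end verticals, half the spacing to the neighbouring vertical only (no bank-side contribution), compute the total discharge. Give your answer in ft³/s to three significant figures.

138 ft³/s

w_2 = (12.6 − 0.0)/2 = 6.3 ft; q_2 = 1.29 × 1.55 × 6.3 = 12.60 ft³/s
w_3 = (24.0 − 6.8)/2 = 8.6 ft; q_3 = 1.65 × 1.83 × 8.6 = 25.97 ft³/s
w_4 = (41.1 − 12.6)/2 = 14.25 ft; q_4 = 1.76 × 1.93 × 14.25 = 48.40 ft³/s
w_5 = (52.1 − 24.0)/2 = 14.05 ft; q_5 = 1.63 × 1.55 × 14.05 = 35.50 ft³/s
w_6 = (59.9 − 41.1)/2 = 9.4 ft; q_6 = 1.56 × 1.07 × 9.4 = 15.69 ft³/s
Stations 1, 7 contribute zero (depth or velocity is 0).
Q = Σ qᵢ = 138.2 ft³/s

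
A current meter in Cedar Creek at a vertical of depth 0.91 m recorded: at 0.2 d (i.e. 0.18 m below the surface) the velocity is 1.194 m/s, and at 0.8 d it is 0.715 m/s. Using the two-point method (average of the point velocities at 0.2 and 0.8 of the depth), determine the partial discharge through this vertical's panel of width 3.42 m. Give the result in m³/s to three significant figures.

2.97 m³/s

v̄ = (1.194 + 0.715) / 2 = 0.9545 m/s
q = v̄ × d × w = 0.9545 × 0.91 × 3.42 = 2.971 m³/s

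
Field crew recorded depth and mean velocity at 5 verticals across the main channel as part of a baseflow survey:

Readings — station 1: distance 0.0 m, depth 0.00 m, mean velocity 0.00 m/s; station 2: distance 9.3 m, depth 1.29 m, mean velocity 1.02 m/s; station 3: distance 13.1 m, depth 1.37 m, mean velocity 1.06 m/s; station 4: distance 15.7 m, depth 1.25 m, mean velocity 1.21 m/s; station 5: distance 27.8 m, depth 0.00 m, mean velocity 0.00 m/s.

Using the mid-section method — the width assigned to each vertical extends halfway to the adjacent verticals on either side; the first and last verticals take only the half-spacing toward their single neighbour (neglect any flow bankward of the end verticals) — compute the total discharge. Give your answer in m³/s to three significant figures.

w_2 = (13.1 − 0.0)/2 = 6.55 m; q_2 = 1.02 × 1.29 × 6.55 = 8.618 m³/s
w_3 = (15.7 − 9.3)/2 = 3.2 m; q_3 = 1.06 × 1.37 × 3.2 = 4.647 m³/s
w_4 = (27.8 − 13.1)/2 = 7.35 m; q_4 = 1.21 × 1.25 × 7.35 = 11.12 m³/s
Stations 1, 5 contribute zero (depth or velocity is 0).
Q = Σ qᵢ = 24.38 m³/s

24.4 m³/s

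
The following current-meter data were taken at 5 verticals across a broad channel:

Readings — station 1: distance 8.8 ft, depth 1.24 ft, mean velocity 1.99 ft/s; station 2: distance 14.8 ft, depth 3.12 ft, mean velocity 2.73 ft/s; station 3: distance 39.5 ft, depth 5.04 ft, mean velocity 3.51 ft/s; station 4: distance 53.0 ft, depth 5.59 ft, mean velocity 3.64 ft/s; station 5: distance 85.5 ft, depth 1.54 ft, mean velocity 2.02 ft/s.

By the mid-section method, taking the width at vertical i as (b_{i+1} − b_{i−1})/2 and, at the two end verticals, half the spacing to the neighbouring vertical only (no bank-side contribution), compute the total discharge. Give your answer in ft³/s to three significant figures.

995 ft³/s

w_1 = (14.8 − 8.8)/2 = 3 ft; q_1 = 1.99 × 1.24 × 3 = 7.403 ft³/s
w_2 = (39.5 − 8.8)/2 = 15.35 ft; q_2 = 2.73 × 3.12 × 15.35 = 130.7 ft³/s
w_3 = (53.0 − 14.8)/2 = 19.1 ft; q_3 = 3.51 × 5.04 × 19.1 = 337.9 ft³/s
w_4 = (85.5 − 39.5)/2 = 23 ft; q_4 = 3.64 × 5.59 × 23 = 468.0 ft³/s
w_5 = (85.5 − 53.0)/2 = 16.25 ft; q_5 = 2.02 × 1.54 × 16.25 = 50.55 ft³/s
Q = Σ qᵢ = 994.6 ft³/s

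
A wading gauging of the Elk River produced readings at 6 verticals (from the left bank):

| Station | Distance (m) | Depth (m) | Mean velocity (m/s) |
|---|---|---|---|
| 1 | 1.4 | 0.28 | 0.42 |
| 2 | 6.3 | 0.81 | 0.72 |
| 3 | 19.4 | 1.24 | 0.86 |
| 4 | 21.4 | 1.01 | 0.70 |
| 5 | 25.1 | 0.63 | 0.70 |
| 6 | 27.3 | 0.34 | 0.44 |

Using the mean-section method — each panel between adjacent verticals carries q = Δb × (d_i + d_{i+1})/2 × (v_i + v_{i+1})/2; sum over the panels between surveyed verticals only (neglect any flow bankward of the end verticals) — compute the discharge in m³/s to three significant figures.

16.6 m³/s

Panel 1-2: Δb = 4.9 m, d̄ = (0.28+0.81)/2 = 0.545, v̄ = (0.42+0.72)/2 = 0.57 → q = 4.9×0.545×0.57 = 1.522 m³/s
Panel 2-3: Δb = 13.1 m, d̄ = (0.81+1.24)/2 = 1.025, v̄ = (0.72+0.86)/2 = 0.79 → q = 13.1×1.025×0.79 = 10.61 m³/s
Panel 3-4: Δb = 2 m, d̄ = (1.24+1.01)/2 = 1.125, v̄ = (0.86+0.70)/2 = 0.78 → q = 2×1.125×0.78 = 1.755 m³/s
Panel 4-5: Δb = 3.7 m, d̄ = (1.01+0.63)/2 = 0.82, v̄ = (0.70+0.70)/2 = 0.7 → q = 3.7×0.82×0.7 = 2.124 m³/s
Panel 5-6: Δb = 2.2 m, d̄ = (0.63+0.34)/2 = 0.485, v̄ = (0.70+0.44)/2 = 0.57 → q = 2.2×0.485×0.57 = 0.6082 m³/s
Q = Σ q = 16.62 m³/s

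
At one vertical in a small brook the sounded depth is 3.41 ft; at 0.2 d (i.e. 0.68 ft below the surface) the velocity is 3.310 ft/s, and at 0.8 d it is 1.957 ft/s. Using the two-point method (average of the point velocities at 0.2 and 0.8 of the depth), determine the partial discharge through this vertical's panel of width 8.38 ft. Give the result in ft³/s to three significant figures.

75.3 ft³/s

v̄ = (3.310 + 1.957) / 2 = 2.634 ft/s
q = v̄ × d × w = 2.634 × 3.41 × 8.38 = 75.25 ft³/s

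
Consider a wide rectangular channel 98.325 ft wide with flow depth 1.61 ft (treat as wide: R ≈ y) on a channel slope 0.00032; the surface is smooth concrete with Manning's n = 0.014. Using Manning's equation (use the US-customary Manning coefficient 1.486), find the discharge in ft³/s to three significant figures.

413 ft³/s

A = b·y = 98.325 × 1.61 = 158.3 ft²
Wide channel: R ≈ y = 1.61 ft
Q = (1.486/n)·A·R^(2/3)·S^(1/2) = (1.486/0.014) × 158.3 × 1.610^(2/3) × 0.00032^(1/2) = 412.9 ft³/s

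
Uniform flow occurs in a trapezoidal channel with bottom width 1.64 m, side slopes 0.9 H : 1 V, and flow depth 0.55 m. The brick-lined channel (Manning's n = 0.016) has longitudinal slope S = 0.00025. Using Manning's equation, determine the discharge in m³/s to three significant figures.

0.605 m³/s

A = (b + z·y)·y = (1.64 + 0.9×0.55)×0.55 = 1.174 m²
P = b + 2y√(1+z²) = 1.64 + 2×0.55×√(1+0.9²) = 3.120 m
R = A/P = 1.174/3.120 = 0.3764 m
Q = (1/n)·A·R^(2/3)·S^(1/2) = (1/0.016) × 1.174 × 0.3764^(2/3) × 0.00025^(1/2) = 0.6049 m³/s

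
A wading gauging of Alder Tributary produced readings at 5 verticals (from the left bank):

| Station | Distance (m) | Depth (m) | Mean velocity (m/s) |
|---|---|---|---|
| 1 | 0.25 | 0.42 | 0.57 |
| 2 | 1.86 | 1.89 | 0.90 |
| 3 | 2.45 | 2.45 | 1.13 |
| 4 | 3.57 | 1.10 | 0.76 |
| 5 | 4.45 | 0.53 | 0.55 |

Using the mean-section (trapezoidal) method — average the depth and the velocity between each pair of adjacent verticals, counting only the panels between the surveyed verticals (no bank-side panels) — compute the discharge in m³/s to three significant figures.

Panel 1-2: Δb = 1.61 m, d̄ = (0.42+1.89)/2 = 1.155, v̄ = (0.57+0.90)/2 = 0.735 → q = 1.61×1.155×0.735 = 1.367 m³/s
Panel 2-3: Δb = 0.59 m, d̄ = (1.89+2.45)/2 = 2.17, v̄ = (0.90+1.13)/2 = 1.015 → q = 0.59×2.17×1.015 = 1.300 m³/s
Panel 3-4: Δb = 1.12 m, d̄ = (2.45+1.10)/2 = 1.775, v̄ = (1.13+0.76)/2 = 0.945 → q = 1.12×1.775×0.945 = 1.879 m³/s
Panel 4-5: Δb = 0.88 m, d̄ = (1.10+0.53)/2 = 0.815, v̄ = (0.76+0.55)/2 = 0.655 → q = 0.88×0.815×0.655 = 0.4698 m³/s
Q = Σ q = 5.015 m³/s

5.01 m³/s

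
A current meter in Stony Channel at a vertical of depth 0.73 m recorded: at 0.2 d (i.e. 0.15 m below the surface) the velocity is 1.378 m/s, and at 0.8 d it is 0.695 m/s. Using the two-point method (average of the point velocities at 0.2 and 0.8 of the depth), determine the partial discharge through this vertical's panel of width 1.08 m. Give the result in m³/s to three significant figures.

v̄ = (1.378 + 0.695) / 2 = 1.037 m/s
q = v̄ × d × w = 1.037 × 0.73 × 1.08 = 0.8172 m³/s

0.817 m³/s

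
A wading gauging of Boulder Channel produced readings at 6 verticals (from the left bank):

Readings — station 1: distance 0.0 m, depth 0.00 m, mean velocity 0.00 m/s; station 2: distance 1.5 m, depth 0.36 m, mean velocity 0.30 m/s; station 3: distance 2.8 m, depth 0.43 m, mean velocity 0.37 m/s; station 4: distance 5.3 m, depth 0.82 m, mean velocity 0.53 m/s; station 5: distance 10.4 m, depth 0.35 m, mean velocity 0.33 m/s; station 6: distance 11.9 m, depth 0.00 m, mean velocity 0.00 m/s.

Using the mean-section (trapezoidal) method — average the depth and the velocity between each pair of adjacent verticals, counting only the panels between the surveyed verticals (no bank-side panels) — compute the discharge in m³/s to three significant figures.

Panel 1-2: Δb = 1.5 m, d̄ = (0.00+0.36)/2 = 0.18, v̄ = (0.00+0.30)/2 = 0.15 → q = 1.5×0.18×0.15 = 0.04050 m³/s
Panel 2-3: Δb = 1.3 m, d̄ = (0.36+0.43)/2 = 0.395, v̄ = (0.30+0.37)/2 = 0.335 → q = 1.3×0.395×0.335 = 0.1720 m³/s
Panel 3-4: Δb = 2.5 m, d̄ = (0.43+0.82)/2 = 0.625, v̄ = (0.37+0.53)/2 = 0.45 → q = 2.5×0.625×0.45 = 0.7031 m³/s
Panel 4-5: Δb = 5.1 m, d̄ = (0.82+0.35)/2 = 0.585, v̄ = (0.53+0.33)/2 = 0.43 → q = 5.1×0.585×0.43 = 1.283 m³/s
Panel 5-6: Δb = 1.5 m, d̄ = (0.35+0.00)/2 = 0.175, v̄ = (0.33+0.00)/2 = 0.165 → q = 1.5×0.175×0.165 = 0.04331 m³/s
Q = Σ q = 2.242 m³/s

2.24 m³/s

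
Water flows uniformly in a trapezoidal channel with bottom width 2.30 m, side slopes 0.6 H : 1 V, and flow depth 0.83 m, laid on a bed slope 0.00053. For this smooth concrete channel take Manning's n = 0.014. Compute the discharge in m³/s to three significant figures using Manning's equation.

2.56 m³/s

A = (b + z·y)·y = (2.30 + 0.6×0.83)×0.83 = 2.322 m²
P = b + 2y√(1+z²) = 2.30 + 2×0.83×√(1+0.6²) = 4.236 m
R = A/P = 2.322/4.236 = 0.5483 m
Q = (1/n)·A·R^(2/3)·S^(1/2) = (1/0.014) × 2.322 × 0.5483^(2/3) × 0.00053^(1/2) = 2.558 m³/s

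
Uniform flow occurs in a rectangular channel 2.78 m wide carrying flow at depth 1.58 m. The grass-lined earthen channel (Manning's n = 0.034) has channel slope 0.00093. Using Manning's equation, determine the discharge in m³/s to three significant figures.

3.22 m³/s

A = b·y = 2.78 × 1.58 = 4.392 m²
P = b + 2y = 2.78 + 2×1.58 = 5.940 m
R = A/P = 4.392/5.940 = 0.7395 m
Q = (1/n)·A·R^(2/3)·S^(1/2) = (1/0.034) × 4.392 × 0.7395^(2/3) × 0.00093^(1/2) = 3.222 m³/s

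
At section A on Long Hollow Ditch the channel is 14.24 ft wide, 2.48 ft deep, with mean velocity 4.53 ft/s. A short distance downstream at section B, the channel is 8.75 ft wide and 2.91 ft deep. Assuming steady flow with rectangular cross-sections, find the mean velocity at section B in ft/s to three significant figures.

6.28 ft/s

Q = A₁V₁ = (14.24×2.48) × 4.53 = 160.0 ft³/s
A₂ = 8.75 × 2.91 = 25.46 ft²
V₂ = Q/A₂ = 160.0/25.46 = 6.283 ft/s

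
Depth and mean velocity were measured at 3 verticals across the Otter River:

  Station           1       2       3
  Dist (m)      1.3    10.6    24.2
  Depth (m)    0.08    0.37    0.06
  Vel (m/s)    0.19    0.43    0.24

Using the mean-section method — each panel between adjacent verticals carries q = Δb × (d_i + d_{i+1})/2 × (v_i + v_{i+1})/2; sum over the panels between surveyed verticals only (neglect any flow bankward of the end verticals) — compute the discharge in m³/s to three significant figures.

Panel 1-2: Δb = 9.3 m, d̄ = (0.08+0.37)/2 = 0.225, v̄ = (0.19+0.43)/2 = 0.31 → q = 9.3×0.225×0.31 = 0.6487 m³/s
Panel 2-3: Δb = 13.6 m, d̄ = (0.37+0.06)/2 = 0.215, v̄ = (0.43+0.24)/2 = 0.335 → q = 13.6×0.215×0.335 = 0.9795 m³/s
Q = Σ q = 1.628 m³/s

1.63 m³/s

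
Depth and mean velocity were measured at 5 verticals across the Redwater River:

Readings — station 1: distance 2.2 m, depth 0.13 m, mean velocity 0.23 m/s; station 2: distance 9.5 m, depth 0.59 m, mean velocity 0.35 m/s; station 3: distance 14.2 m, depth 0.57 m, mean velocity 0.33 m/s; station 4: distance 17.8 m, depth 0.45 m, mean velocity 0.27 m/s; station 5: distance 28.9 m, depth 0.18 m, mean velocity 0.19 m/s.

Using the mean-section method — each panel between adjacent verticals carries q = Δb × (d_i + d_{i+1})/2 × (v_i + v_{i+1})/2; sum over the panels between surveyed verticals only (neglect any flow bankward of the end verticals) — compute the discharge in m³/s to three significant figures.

Panel 1-2: Δb = 7.3 m, d̄ = (0.13+0.59)/2 = 0.36, v̄ = (0.23+0.35)/2 = 0.29 → q = 7.3×0.36×0.29 = 0.7621 m³/s
Panel 2-3: Δb = 4.7 m, d̄ = (0.59+0.57)/2 = 0.58, v̄ = (0.35+0.33)/2 = 0.34 → q = 4.7×0.58×0.34 = 0.9268 m³/s
Panel 3-4: Δb = 3.6 m, d̄ = (0.57+0.45)/2 = 0.51, v̄ = (0.33+0.27)/2 = 0.3 → q = 3.6×0.51×0.3 = 0.5508 m³/s
Panel 4-5: Δb = 11.1 m, d̄ = (0.45+0.18)/2 = 0.315, v̄ = (0.27+0.19)/2 = 0.23 → q = 11.1×0.315×0.23 = 0.8042 m³/s
Q = Σ q = 3.044 m³/s

3.04 m³/s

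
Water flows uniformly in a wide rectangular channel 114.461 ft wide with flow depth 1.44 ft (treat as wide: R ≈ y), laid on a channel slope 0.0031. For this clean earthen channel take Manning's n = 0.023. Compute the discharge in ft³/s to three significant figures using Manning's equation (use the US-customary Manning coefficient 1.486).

756 ft³/s

A = b·y = 114.461 × 1.44 = 164.8 ft²
Wide channel: R ≈ y = 1.44 ft
Q = (1.486/n)·A·R^(2/3)·S^(1/2) = (1.486/0.023) × 164.8 × 1.440^(2/3) × 0.0031^(1/2) = 756.1 ft³/s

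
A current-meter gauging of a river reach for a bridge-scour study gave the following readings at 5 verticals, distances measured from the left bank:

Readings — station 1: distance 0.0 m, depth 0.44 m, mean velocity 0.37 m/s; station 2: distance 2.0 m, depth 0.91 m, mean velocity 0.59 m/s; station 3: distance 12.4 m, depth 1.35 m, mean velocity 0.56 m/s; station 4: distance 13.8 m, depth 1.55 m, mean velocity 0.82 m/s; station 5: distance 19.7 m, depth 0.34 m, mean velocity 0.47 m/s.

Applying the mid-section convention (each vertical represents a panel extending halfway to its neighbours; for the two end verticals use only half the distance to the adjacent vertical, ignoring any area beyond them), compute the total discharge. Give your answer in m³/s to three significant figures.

w_1 = (2.0 − 0.0)/2 = 1 m; q_1 = 0.37 × 0.44 × 1 = 0.1628 m³/s
w_2 = (12.4 − 0.0)/2 = 6.2 m; q_2 = 0.59 × 0.91 × 6.2 = 3.329 m³/s
w_3 = (13.8 − 2.0)/2 = 5.9 m; q_3 = 0.56 × 1.35 × 5.9 = 4.460 m³/s
w_4 = (19.7 − 12.4)/2 = 3.65 m; q_4 = 0.82 × 1.55 × 3.65 = 4.639 m³/s
w_5 = (19.7 − 13.8)/2 = 2.95 m; q_5 = 0.47 × 0.34 × 2.95 = 0.4714 m³/s
Q = Σ qᵢ = 13.06 m³/s

13.1 m³/s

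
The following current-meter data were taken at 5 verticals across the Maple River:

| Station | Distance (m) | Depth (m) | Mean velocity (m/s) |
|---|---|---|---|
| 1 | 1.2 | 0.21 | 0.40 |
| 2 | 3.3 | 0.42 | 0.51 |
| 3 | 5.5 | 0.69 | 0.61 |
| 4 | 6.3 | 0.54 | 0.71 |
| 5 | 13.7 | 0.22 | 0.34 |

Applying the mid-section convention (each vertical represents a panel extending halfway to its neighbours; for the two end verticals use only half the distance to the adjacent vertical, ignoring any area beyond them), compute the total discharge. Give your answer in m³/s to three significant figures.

3.03 m³/s

w_1 = (3.3 − 1.2)/2 = 1.05 m; q_1 = 0.40 × 0.21 × 1.05 = 0.08820 m³/s
w_2 = (5.5 − 1.2)/2 = 2.15 m; q_2 = 0.51 × 0.42 × 2.15 = 0.4605 m³/s
w_3 = (6.3 − 3.3)/2 = 1.5 m; q_3 = 0.61 × 0.69 × 1.5 = 0.6314 m³/s
w_4 = (13.7 − 5.5)/2 = 4.1 m; q_4 = 0.71 × 0.54 × 4.1 = 1.572 m³/s
w_5 = (13.7 − 6.3)/2 = 3.7 m; q_5 = 0.34 × 0.22 × 3.7 = 0.2768 m³/s
Q = Σ qᵢ = 3.029 m³/s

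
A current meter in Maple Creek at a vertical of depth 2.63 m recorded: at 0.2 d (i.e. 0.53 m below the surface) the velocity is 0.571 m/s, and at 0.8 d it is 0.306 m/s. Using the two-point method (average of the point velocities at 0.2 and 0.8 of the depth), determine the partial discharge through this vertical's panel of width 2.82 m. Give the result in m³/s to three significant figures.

3.25 m³/s

v̄ = (0.571 + 0.306) / 2 = 0.4385 m/s
q = v̄ × d × w = 0.4385 × 2.63 × 2.82 = 3.252 m³/s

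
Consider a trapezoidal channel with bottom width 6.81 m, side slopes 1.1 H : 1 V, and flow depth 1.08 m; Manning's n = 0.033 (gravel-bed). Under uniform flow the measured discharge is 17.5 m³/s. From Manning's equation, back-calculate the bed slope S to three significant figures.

0.00545

A = (b + z·y)·y = (6.81 + 1.1×1.08)×1.08 = 8.638 m²
P = b + 2y√(1+z²) = 6.81 + 2×1.08×√(1+1.1²) = 10.02 m
R = A/P = 8.638/10.02 = 0.8620 m
S = (Q·n / (1·A·R^(2/3)))² = (17.5×0.033 / (1×8.638×0.9057))² = 0.005449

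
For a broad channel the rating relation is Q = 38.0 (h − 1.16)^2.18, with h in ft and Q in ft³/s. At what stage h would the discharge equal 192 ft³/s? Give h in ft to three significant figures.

h − h₀ = (Q/C)^(1/b) = (192/38.0)^(1/2.18) = 2.102 ft
h = 1.16 + 2.102 = 3.262 ft

3.26 ft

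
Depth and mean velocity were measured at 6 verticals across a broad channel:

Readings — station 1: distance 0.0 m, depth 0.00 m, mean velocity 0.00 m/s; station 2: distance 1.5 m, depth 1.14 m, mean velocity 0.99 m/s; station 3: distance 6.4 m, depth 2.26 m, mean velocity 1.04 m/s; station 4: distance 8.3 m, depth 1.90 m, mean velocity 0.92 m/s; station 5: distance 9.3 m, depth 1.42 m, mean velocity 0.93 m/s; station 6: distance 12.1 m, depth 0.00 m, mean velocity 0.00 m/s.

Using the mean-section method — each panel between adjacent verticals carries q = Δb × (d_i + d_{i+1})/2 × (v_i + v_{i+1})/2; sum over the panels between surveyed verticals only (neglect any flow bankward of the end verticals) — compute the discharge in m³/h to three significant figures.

54800 m³/h

Panel 1-2: Δb = 1.5 m, d̄ = (0.00+1.14)/2 = 0.57, v̄ = (0.00+0.99)/2 = 0.495 → q = 1.5×0.57×0.495 = 0.4232 m³/s
Panel 2-3: Δb = 4.9 m, d̄ = (1.14+2.26)/2 = 1.7, v̄ = (0.99+1.04)/2 = 1.015 → q = 4.9×1.7×1.015 = 8.455 m³/s
Panel 3-4: Δb = 1.9 m, d̄ = (2.26+1.90)/2 = 2.08, v̄ = (1.04+0.92)/2 = 0.98 → q = 1.9×2.08×0.98 = 3.873 m³/s
Panel 4-5: Δb = 1 m, d̄ = (1.90+1.42)/2 = 1.66, v̄ = (0.92+0.93)/2 = 0.925 → q = 1×1.66×0.925 = 1.536 m³/s
Panel 5-6: Δb = 2.8 m, d̄ = (1.42+0.00)/2 = 0.71, v̄ = (0.93+0.00)/2 = 0.465 → q = 2.8×0.71×0.465 = 0.9244 m³/s
Q = Σ q = 15.21 m³/s
= 15.21 × 3600 = 54760 m³/h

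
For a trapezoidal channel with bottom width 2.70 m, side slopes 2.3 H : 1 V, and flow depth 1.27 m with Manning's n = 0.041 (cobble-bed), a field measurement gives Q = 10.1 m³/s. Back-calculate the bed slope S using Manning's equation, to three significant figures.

A = (b + z·y)·y = (2.70 + 2.3×1.27)×1.27 = 7.139 m²
P = b + 2y√(1+z²) = 2.70 + 2×1.27×√(1+2.3²) = 9.070 m
R = A/P = 7.139/9.070 = 0.7870 m
S = (Q·n / (1·A·R^(2/3)))² = (10.1×0.041 / (1×7.139×0.8524))² = 0.004631

0.00463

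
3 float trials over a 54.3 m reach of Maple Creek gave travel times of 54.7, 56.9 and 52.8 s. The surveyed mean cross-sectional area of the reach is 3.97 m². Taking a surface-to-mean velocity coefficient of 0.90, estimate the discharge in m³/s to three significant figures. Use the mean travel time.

t̄ = (54.7 + 56.9 + 52.8) / 3 = 54.8 s
v_surface = L / t̄ = 54.3 / 54.8 = 0.9909 m/s
v_mean = 0.90 × 0.9909 = 0.8918 m/s
Q = A × v_mean = 3.97 × 0.8918 = 3.540 m³/s

3.54 m³/s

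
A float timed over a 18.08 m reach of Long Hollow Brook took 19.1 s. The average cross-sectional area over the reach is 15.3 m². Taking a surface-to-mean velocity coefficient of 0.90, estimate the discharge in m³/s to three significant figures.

v_surface = L / t̄ = 18.08 / 19.1 = 0.9466 m/s
v_mean = 0.90 × 0.9466 = 0.8519 m/s
Q = A × v_mean = 15.3 × 0.8519 = 13.03 m³/s

13.0 m³/s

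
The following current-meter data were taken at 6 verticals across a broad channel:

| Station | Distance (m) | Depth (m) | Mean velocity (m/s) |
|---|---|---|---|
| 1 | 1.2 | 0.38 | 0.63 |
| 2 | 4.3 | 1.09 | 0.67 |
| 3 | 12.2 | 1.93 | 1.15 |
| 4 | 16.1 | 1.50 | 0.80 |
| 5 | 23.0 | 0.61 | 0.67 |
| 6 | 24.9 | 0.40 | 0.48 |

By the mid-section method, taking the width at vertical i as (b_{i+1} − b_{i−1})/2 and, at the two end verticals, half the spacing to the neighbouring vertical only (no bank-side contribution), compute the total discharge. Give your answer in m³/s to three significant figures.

w_1 = (4.3 − 1.2)/2 = 1.55 m; q_1 = 0.63 × 0.38 × 1.55 = 0.3711 m³/s
w_2 = (12.2 − 1.2)/2 = 5.5 m; q_2 = 0.67 × 1.09 × 5.5 = 4.017 m³/s
w_3 = (16.1 − 4.3)/2 = 5.9 m; q_3 = 1.15 × 1.93 × 5.9 = 13.10 m³/s
w_4 = (23.0 − 12.2)/2 = 5.4 m; q_4 = 0.80 × 1.50 × 5.4 = 6.480 m³/s
w_5 = (24.9 − 16.1)/2 = 4.4 m; q_5 = 0.67 × 0.61 × 4.4 = 1.798 m³/s
w_6 = (24.9 − 23.0)/2 = 0.95 m; q_6 = 0.48 × 0.40 × 0.95 = 0.1824 m³/s
Q = Σ qᵢ = 25.94 m³/s

25.9 m³/s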